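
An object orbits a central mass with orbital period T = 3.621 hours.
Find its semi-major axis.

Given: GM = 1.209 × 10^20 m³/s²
T = 3.621 hours = 13035.6 s
GM = 1.209 × 10^20 m³/s²
Kepler's third law: a³ = GM T² / (4π²)
T² = 1.69927 × 10^8 s²
a³ = (1.209 × 10^20) × (1.69927 × 10^8) / (4π²) = 5.2039 × 10^26 m³
a = (a³)^(1/3) = 8.04346 × 10^8 m ≈ 8.043 × 10^8 m

Final answer: 8.043 × 10^8 m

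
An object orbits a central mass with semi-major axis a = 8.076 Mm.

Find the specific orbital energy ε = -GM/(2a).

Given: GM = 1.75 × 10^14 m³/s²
a = 8.076 Mm = 8.076 × 10^6 m
GM = 1.75 × 10^14 m³/s²
2a = 1.6152 × 10^7 m
ε = −GM/(2a) = -1.08346 × 10^7 J/kg ≈ -10.83 MJ/kg

Final answer: -10.83 MJ/kg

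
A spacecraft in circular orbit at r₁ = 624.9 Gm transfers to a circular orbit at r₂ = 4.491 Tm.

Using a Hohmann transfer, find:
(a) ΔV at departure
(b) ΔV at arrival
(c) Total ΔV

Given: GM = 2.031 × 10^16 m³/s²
r₁ = 624.9 Gm = 6.249 × 10^11 m
r₂ = 4.491 Tm = 4.491 × 10^12 m
GM = 2.031 × 10^16 m³/s²
Transfer ellipse: a_t = (r₁ + r₂)/2 = 2.55795 × 10^12 m
Circular speed at r₁: v₁ = √(GM/r₁) = 180.281 m/s
Transfer speed at r₁ (periapsis): v₁ₜ = √(GM(2/r₁ − 1/a_t)) = 238.877 m/s
(a) ΔV₁ = v₁ₜ − v₁ = 58.5966 m/s ≈ 58.6 m/s
Circular speed at r₂: v₂ = √(GM/r₂) = 67.2486 m/s
Transfer speed at r₂ (apoapsis): v₂ₜ = √(GM(2/r₂ − 1/a_t)) = 33.2386 m/s
(b) ΔV₂ = v₂ − v₂ₜ = 34.01 m/s ≈ 34.01 m/s
(c) ΔV_total = ΔV₁ + ΔV₂ = 92.6066 m/s ≈ 92.61 m/s

Final answer:
(a) ΔV₁ = 58.6 m/s
(b) ΔV₂ = 34.01 m/s
(c) ΔV_total = 92.61 m/s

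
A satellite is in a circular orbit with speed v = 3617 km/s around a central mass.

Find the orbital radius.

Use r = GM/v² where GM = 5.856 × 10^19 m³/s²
v = 3617 km/s = 3.617 × 10^6 m/s
GM = 5.856 × 10^19 m³/s²
v² = 1.30827 × 10^13 m²/s²
r = GM/v² = (5.856 × 10^19) / (1.30827 × 10^13) = 4.47614 × 10^6 m ≈ 4.476 × 10^6 m

Final answer: 4.476 × 10^6 m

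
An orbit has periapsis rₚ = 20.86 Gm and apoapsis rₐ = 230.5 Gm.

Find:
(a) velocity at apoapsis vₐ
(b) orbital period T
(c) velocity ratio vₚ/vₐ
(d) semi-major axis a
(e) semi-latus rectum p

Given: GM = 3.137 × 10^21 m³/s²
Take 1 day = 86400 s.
rₚ = 20.86 Gm = 2.086 × 10^10 m
rₐ = 230.5 Gm = 2.305 × 10^11 m
GM = 3.137 × 10^21 m³/s²
a = (rₚ + rₐ)/2 = 1.2568 × 10^11 m
e = (rₐ − rₚ)/(rₐ + rₚ) = (2.0964 × 10^11) / (2.5136 × 10^11) = 0.834023
(a) vₐ² = GM (2/rₐ − 1/a) = 3.137 × 10^21 × (8.67679 × 10^-12 − 7.95672 × 10^-12) = 2.25887 × 10^9 m²/s²;  vₐ = 47527.6 m/s ≈ 47.53 km/s
(b) a³ = 1.98517 × 10^33 m³;  T = 2π √(a³/GM) = 2π × 795503 s = 4.99829 × 10^6 s ≈ 57.85 days
(c) vₚ/vₐ = rₐ/rₚ (angular momentum) = (2.305 × 10^11) / (2.086 × 10^10) = 11.0499 ≈ 11.05
(d) a = 1.2568 × 10^11 m ≈ 125.7 Gm
(e) 1 − e² = 0.304406;  p = a(1 − e²) = 1.2568 × 10^11 × 0.304406 = 3.82577 × 10^10 m ≈ 38.26 Gm

Final answer:
(a) velocity at apoapsis vₐ = 47.53 km/s
(b) orbital period T = 57.85 days
(c) velocity ratio vₚ/vₐ = 11.05
(d) semi-major axis a = 125.7 Gm
(e) semi-latus rectum p = 38.26 Gm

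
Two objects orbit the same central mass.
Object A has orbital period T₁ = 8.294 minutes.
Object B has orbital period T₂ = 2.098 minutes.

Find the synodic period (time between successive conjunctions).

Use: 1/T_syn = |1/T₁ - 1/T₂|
T₁ = 8.294 minutes = 497.64 s
T₂ = 2.098 minutes = 125.88 s
1/T₁ = 0.00200948 s⁻¹
1/T₂ = 0.00794407 s⁻¹
|1/T₁ − 1/T₂| = 0.00593459 s⁻¹
T_syn = 1 / |1/T₁ − 1/T₂| = 168.504 s ≈ 2.808 minutes

Final answer: T_syn = 2.808 minutes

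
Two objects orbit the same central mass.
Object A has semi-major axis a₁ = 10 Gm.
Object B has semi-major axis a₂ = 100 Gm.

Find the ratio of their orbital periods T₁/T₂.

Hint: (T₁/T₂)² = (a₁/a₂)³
a₁ = 10 Gm = 1 × 10^10 m
a₂ = 100 Gm = 1 × 10^11 m
a₁/a₂ = 0.1
T₁/T₂ = (a₁/a₂)^(3/2) = (0.1)^1.5 = 0.0316228

Final answer: T₁/T₂ = 0.03162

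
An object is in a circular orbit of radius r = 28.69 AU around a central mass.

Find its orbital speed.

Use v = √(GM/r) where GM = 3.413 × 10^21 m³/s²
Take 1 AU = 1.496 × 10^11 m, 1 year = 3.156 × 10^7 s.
r = 28.69 AU = 4.29202 × 10^12 m
GM = 3.413 × 10^21 m³/s²
GM/r = (3.413 × 10^21) / (4.29202 × 10^12) = 7.95196 × 10^8 m²/s²
v = √(GM/r) = 28199.2 m/s ≈ 5.949 AU/year

Final answer: 5.949 AU/year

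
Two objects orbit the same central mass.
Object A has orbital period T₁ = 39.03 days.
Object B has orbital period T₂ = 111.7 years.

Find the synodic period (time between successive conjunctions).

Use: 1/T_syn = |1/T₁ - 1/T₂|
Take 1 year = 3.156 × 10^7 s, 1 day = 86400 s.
T₁ = 39.03 days = 3.37219 × 10^6 s
T₂ = 111.7 years = 3.52525 × 10^9 s
1/T₁ = 2.96543 × 10^-7 s⁻¹
1/T₂ = 2.83668 × 10^-10 s⁻¹
|1/T₁ − 1/T₂| = 2.96259 × 10^-7 s⁻¹
T_syn = 1 / |1/T₁ − 1/T₂| = 3.37542 × 10^6 s ≈ 39.07 days

Final answer: T_syn = 39.07 days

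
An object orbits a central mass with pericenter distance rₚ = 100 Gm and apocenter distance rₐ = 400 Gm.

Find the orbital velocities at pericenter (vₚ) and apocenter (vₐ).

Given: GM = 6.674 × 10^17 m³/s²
rₚ = 100 Gm = 1 × 10^11 m
rₐ = 400 Gm = 4 × 10^11 m
GM = 6.674 × 10^17 m³/s²
a = (rₚ + rₐ)/2 = 2.5 × 10^11 m
Vis-viva: v² = GM (2/r − 1/a)
vₚ² = 6.674 × 10^17 × (2 × 10^-11 − 4 × 10^-12) = 1.06784 × 10^7 m²/s²
vₚ = 3267.78 m/s ≈ 3.268 km/s
vₐ² = 6.674 × 10^17 × (5 × 10^-12 − 4 × 10^-12) = 667400 m²/s²
vₐ = 816.946 m/s ≈ 816.9 m/s

Final answer: vₚ = 3.268 km/s, vₐ = 816.9 m/s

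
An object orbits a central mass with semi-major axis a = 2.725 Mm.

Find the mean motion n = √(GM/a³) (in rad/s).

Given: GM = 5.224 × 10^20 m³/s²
a = 2.725 Mm = 2.725 × 10^6 m
GM = 5.224 × 10^20 m³/s²
a³ = 2.02348 × 10^19 m³
GM/a³ = (5.224 × 10^20) / (2.02348 × 10^19) = 25.8169 s⁻²
n = √(GM/a³) = 5.08103 rad/s ≈ 5.081 rad/s

Final answer: n = 5.081 rad/s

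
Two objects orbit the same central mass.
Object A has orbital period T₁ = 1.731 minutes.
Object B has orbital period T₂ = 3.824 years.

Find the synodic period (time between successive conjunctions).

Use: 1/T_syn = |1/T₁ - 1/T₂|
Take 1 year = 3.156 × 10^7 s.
T₁ = 1.731 minutes = 103.86 s
T₂ = 3.824 years = 1.20685 × 10^8 s
1/T₁ = 0.00962835 s⁻¹
1/T₂ = 8.286 × 10^-9 s⁻¹
|1/T₁ − 1/T₂| = 0.00962834 s⁻¹
T_syn = 1 / |1/T₁ − 1/T₂| = 103.86 s ≈ 1.731 minutes

Final answer: T_syn = 1.731 minutes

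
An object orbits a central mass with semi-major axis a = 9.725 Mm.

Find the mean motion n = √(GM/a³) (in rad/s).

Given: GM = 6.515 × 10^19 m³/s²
a = 9.725 Mm = 9.725 × 10^6 m
GM = 6.515 × 10^19 m³/s²
a³ = 9.19748 × 10^20 m³
GM/a³ = (6.515 × 10^19) / (9.19748 × 10^20) = 0.0708346 s⁻²
n = √(GM/a³) = 0.266148 rad/s ≈ 0.2661 rad/s

Final answer: n = 0.2661 rad/s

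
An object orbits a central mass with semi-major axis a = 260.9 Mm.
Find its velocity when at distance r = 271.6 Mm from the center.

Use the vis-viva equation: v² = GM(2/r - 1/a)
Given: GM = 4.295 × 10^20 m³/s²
a = 260.9 Mm = 2.609 × 10^8 m
r = 271.6 Mm = 2.716 × 10^8 m
GM = 4.295 × 10^20 m³/s²
2/r − 1/a = 7.36377 × 10^-9 − 3.83289 × 10^-9 = 3.53088 × 10^-9 m⁻¹
v² = GM (2/r − 1/a) = 1.51651 × 10^12 m²/s²
v = 1.23147 × 10^6 m/s ≈ 1231 km/s

Final answer: 1231 km/s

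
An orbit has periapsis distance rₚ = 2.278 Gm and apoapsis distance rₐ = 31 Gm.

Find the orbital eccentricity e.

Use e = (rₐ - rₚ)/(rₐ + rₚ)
rₚ = 2.278 Gm = 2.278 × 10^9 m
rₐ = 31 Gm = 3.1 × 10^10 m
rₐ − rₚ = 2.8722 × 10^10 m
rₐ + rₚ = 3.3278 × 10^10 m
e = (rₐ − rₚ)/(rₐ + rₚ) = 0.863093

Final answer: e = 0.8631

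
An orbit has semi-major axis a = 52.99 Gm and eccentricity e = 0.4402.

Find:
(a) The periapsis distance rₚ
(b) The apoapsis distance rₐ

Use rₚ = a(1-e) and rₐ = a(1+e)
a = 52.99 Gm = 5.299 × 10^10 m
e = 0.4402:  1 − e = 0.5598,  1 + e = 1.4402
(a) rₚ = a(1 − e) = 5.299 × 10^10 m × 0.5598 = 2.96638 × 10^10 m ≈ 29.66 Gm
(b) rₐ = a(1 + e) = 5.299 × 10^10 m × 1.4402 = 7.63162 × 10^10 m ≈ 76.32 Gm

Final answer:
(a) rₚ = 29.66 Gm
(b) rₐ = 76.32 Gm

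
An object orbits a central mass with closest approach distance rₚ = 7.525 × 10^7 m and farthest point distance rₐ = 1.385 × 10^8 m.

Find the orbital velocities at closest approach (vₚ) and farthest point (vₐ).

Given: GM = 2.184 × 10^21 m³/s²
rₚ = 7.525 × 10^7 m
rₐ = 1.385 × 10^8 m
GM = 2.184 × 10^21 m³/s²
a = (rₚ + rₐ)/2 = 1.06875 × 10^8 m
Vis-viva: v² = GM (2/r − 1/a)
vₚ² = 2.184 × 10^21 × (2.65781 × 10^-8 − 9.35673 × 10^-9) = 3.76114 × 10^13 m²/s²
vₚ = 6.13282 × 10^6 m/s ≈ 6133 km/s
vₐ² = 2.184 × 10^21 × (1.44404 × 10^-8 − 9.35673 × 10^-9) = 1.11028 × 10^13 m²/s²
vₐ = 3.33209 × 10^6 m/s ≈ 3332 km/s

Final answer: vₚ = 6133 km/s, vₐ = 3332 km/s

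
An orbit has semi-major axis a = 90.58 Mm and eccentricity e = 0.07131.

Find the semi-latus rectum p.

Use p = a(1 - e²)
a = 90.58 Mm = 9.058 × 10^7 m
e = 0.07131,  e² = 0.00508512,  1 − e² = 0.994915
p = a(1 − e²) = 9.058 × 10^7 m × 0.994915 = 9.01194 × 10^7 m ≈ 90.12 Mm

Final answer: p = 90.12 Mm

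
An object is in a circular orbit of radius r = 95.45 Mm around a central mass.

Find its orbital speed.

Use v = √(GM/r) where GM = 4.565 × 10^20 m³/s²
r = 95.45 Mm = 9.545 × 10^7 m
GM = 4.565 × 10^20 m³/s²
GM/r = (4.565 × 10^20) / (9.545 × 10^7) = 4.78261 × 10^12 m²/s²
v = √(GM/r) = 2.18692 × 10^6 m/s ≈ 2187 km/s

Final answer: 2187 km/s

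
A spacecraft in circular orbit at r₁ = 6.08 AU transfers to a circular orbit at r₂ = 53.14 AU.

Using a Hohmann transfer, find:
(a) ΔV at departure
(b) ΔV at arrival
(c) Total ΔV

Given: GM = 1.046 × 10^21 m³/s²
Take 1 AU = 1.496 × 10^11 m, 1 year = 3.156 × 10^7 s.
r₁ = 6.08 AU = 9.09568 × 10^11 m
r₂ = 53.14 AU = 7.94974 × 10^12 m
GM = 1.046 × 10^21 m³/s²
Transfer ellipse: a_t = (r₁ + r₂)/2 = 4.42966 × 10^12 m
Circular speed at r₁: v₁ = √(GM/r₁) = 33911.6 m/s
Transfer speed at r₁ (periapsis): v₁ₜ = √(GM(2/r₁ − 1/a_t)) = 45429.7 m/s
(a) ΔV₁ = v₁ₜ − v₁ = 11518.1 m/s ≈ 2.43 AU/year
Circular speed at r₂: v₂ = √(GM/r₂) = 11470.7 m/s
Transfer speed at r₂ (apoapsis): v₂ₜ = √(GM(2/r₂ − 1/a_t)) = 5197.83 m/s
(b) ΔV₂ = v₂ − v₂ₜ = 6272.86 m/s ≈ 1.323 AU/year
(c) ΔV_total = ΔV₁ + ΔV₂ = 17791 m/s ≈ 3.753 AU/year

Final answer:
(a) ΔV₁ = 2.43 AU/year
(b) ΔV₂ = 1.323 AU/year
(c) ΔV_total = 3.753 AU/year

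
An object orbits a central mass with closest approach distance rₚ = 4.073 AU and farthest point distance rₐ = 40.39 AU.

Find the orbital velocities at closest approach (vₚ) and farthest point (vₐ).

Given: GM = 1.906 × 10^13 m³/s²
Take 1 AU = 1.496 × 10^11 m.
rₚ = 4.073 AU = 6.09321 × 10^11 m
rₐ = 40.39 AU = 6.04234 × 10^12 m
GM = 1.906 × 10^13 m³/s²
a = (rₚ + rₐ)/2 = 3.32583 × 10^12 m
Vis-viva: v² = GM (2/r − 1/a)
vₚ² = 1.906 × 10^13 × (3.28234 × 10^-12 − 3.00677 × 10^-13) = 56.8306 m²/s²
vₚ = 7.53861 m/s ≈ 7.539 m/s
vₐ² = 1.906 × 10^13 × (3.30997 × 10^-13 − 3.00677 × 10^-13) = 0.577914 m²/s²
vₐ = 0.760206 m/s ≈ 0.7602 m/s

Final answer: vₚ = 7.539 m/s, vₐ = 0.7602 m/s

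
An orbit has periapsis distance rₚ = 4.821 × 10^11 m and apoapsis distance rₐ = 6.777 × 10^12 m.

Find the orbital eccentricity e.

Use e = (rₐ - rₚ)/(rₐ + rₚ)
rₚ = 4.821 × 10^11 m
rₐ = 6.777 × 10^12 m
rₐ − rₚ = 6.2949 × 10^12 m
rₐ + rₚ = 7.2591 × 10^12 m
e = (rₐ − rₚ)/(rₐ + rₚ) = 0.867174

Final answer: e = 0.8672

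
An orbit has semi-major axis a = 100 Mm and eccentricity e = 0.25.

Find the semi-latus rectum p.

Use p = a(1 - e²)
a = 100 Mm = 1 × 10^8 m
e = 0.25,  e² = 0.0625,  1 − e² = 0.9375
p = a(1 − e²) = 1 × 10^8 m × 0.9375 = 9.375 × 10^7 m ≈ 93.75 Mm

Final answer: p = 93.75 Mm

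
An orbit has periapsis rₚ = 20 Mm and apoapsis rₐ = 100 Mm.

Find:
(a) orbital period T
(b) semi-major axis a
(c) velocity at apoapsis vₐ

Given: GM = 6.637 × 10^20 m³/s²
rₚ = 20 Mm = 2 × 10^7 m
rₐ = 100 Mm = 1 × 10^8 m
GM = 6.637 × 10^20 m³/s²
a = (rₚ + rₐ)/2 = 6 × 10^7 m
e = (rₐ − rₚ)/(rₐ + rₚ) = (8 × 10^7) / (1.2 × 10^8) = 0.666667
(a) a³ = 2.16 × 10^23 m³;  T = 2π √(a³/GM) = 2π × 18.0402 s = 113.35 s ≈ 1.889 minutes
(b) a = 6 × 10^7 m ≈ 60 Mm
(c) vₐ² = GM (2/rₐ − 1/a) = 6.637 × 10^20 × (2 × 10^-8 − 1.66667 × 10^-8) = 2.21233 × 10^12 m²/s²;  vₐ = 1.48739 × 10^6 m/s ≈ 1487 km/s

Final answer:
(a) orbital period T = 1.889 minutes
(b) semi-major axis a = 60 Mm
(c) velocity at apoapsis vₐ = 1487 km/s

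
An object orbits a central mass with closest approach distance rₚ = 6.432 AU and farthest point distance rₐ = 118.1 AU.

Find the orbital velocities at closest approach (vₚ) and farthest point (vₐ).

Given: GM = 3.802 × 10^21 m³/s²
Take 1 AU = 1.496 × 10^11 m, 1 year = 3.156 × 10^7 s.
rₚ = 6.432 AU = 9.62227 × 10^11 m
rₐ = 118.1 AU = 1.76678 × 10^13 m
GM = 3.802 × 10^21 m³/s²
a = (rₚ + rₐ)/2 = 9.31499 × 10^12 m
Vis-viva: v² = GM (2/r − 1/a)
vₚ² = 3.802 × 10^21 × (2.07851 × 10^-12 − 1.07354 × 10^-13) = 7.49434 × 10^9 m²/s²
vₚ = 86569.9 m/s ≈ 18.26 AU/year
vₐ² = 3.802 × 10^21 × (1.13201 × 10^-13 − 1.07354 × 10^-13) = 2.22293 × 10^7 m²/s²
vₐ = 4714.8 m/s ≈ 0.9946 AU/year

Final answer: vₚ = 18.26 AU/year, vₐ = 0.9946 AU/year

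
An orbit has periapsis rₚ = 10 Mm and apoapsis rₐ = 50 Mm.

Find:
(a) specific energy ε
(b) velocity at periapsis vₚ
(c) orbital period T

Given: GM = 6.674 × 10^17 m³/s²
rₚ = 10 Mm = 1 × 10^7 m
rₐ = 50 Mm = 5 × 10^7 m
GM = 6.674 × 10^17 m³/s²
a = (rₚ + rₐ)/2 = 3 × 10^7 m
e = (rₐ − rₚ)/(rₐ + rₚ) = (4 × 10^7) / (6 × 10^7) = 0.666667
(a) 2a = 6 × 10^7 m;  ε = −GM/(2a) = -1.11233 × 10^10 J/kg ≈ -11.12 GJ/kg
(b) vₚ² = GM (2/rₚ − 1/a) = 6.674 × 10^17 × (2 × 10^-7 − 3.33333 × 10^-8) = 1.11233 × 10^11 m²/s²;  vₚ = 333517 m/s ≈ 333.5 km/s
(c) a³ = 2.7 × 10^22 m³;  T = 2π √(a³/GM) = 2π × 201.136 s = 1263.77 s ≈ 21.06 minutes

Final answer:
(a) specific energy ε = -11.12 GJ/kg
(b) velocity at periapsis vₚ = 333.5 km/s
(c) orbital period T = 21.06 minutes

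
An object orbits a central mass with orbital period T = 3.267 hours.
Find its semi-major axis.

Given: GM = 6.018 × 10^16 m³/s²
T = 3.267 hours = 11761.2 s
GM = 6.018 × 10^16 m³/s²
Kepler's third law: a³ = GM T² / (4π²)
T² = 1.38326 × 10^8 s²
a³ = (6.018 × 10^16) × (1.38326 × 10^8) / (4π²) = 2.10861 × 10^23 m³
a = (a³)^(1/3) = 5.95203 × 10^7 m ≈ 59.52 Mm

Final answer: 59.52 Mm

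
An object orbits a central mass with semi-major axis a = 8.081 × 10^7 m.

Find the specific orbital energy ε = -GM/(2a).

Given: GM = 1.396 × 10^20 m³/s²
a = 8.081 × 10^7 m
GM = 1.396 × 10^20 m³/s²
2a = 1.6162 × 10^8 m
ε = −GM/(2a) = -8.63754 × 10^11 J/kg ≈ -863.8 GJ/kg

Final answer: -863.8 GJ/kg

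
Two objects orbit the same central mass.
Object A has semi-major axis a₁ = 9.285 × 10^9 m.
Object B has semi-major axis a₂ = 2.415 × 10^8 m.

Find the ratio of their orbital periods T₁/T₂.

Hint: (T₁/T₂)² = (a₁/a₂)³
a₁ = 9.285 × 10^9 m
a₂ = 2.415 × 10^8 m
a₁/a₂ = 38.4472
T₁/T₂ = (a₁/a₂)^(3/2) = (38.4472)^1.5 = 238.395

Final answer: T₁/T₂ = 238.4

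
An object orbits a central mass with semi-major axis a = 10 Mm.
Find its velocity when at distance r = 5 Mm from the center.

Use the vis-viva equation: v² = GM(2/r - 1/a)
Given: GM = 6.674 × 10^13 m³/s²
a = 10 Mm = 1 × 10^7 m
r = 5 Mm = 5 × 10^6 m
GM = 6.674 × 10^13 m³/s²
2/r − 1/a = 4 × 10^-7 − 1 × 10^-7 = 3 × 10^-7 m⁻¹
v² = GM (2/r − 1/a) = 2.0022 × 10^7 m²/s²
v = 4474.59 m/s ≈ 4.475 km/s

Final answer: 4.475 km/s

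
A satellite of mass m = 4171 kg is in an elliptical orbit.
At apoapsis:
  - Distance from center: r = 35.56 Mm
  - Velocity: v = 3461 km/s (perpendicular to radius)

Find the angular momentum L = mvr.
r = 35.56 Mm = 3.556 × 10^7 m
v = 3461 km/s = 3.461 × 10^6 m/s
vr = 3.461 × 10^6 × 3.556 × 10^7 = 1.23073 × 10^14 m²/s
L = m × vr = 4171 × 1.23073 × 10^14 = 5.13338 × 10^17 kg·m²/s ≈ 5.133 × 10^17 kg·m²/s

Final answer: L = 5.133 × 10^17 kg·m²/s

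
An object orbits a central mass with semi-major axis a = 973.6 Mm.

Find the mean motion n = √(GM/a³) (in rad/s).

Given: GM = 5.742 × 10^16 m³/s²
a = 973.6 Mm = 9.736 × 10^8 m
GM = 5.742 × 10^16 m³/s²
a³ = 9.22872 × 10^26 m³
GM/a³ = (5.742 × 10^16) / (9.22872 × 10^26) = 6.22188 × 10^-11 s⁻²
n = √(GM/a³) = 7.88789 × 10^-6 rad/s ≈ 7.888 × 10^-6 rad/s

Final answer: n = 7.888 × 10^-6 rad/s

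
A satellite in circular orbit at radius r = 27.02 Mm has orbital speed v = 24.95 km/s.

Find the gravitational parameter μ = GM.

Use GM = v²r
r = 27.02 Mm = 2.702 × 10^7 m
v = 24.95 km/s = 24950 m/s
v² = 6.22502 × 10^8 m²/s²
GM = v²r = 6.22502 × 10^8 × 2.702 × 10^7 = 1.682 × 10^16 m³/s²
GM ≈ 1.682 × 10^16 m³/s²

Final answer: GM = 1.682 × 10^16 m³/s²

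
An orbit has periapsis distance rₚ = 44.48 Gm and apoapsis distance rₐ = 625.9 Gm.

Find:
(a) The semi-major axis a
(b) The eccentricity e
rₚ = 44.48 Gm = 4.448 × 10^10 m
rₐ = 625.9 Gm = 6.259 × 10^11 m
(a) a = (rₚ + rₐ)/2 = 3.3519 × 10^11 m ≈ 335.2 Gm
(b) e = (rₐ − rₚ)/(rₐ + rₚ) = (5.8142 × 10^11) / (6.7038 × 10^11) = 0.867299

Final answer:
(a) a = 335.2 Gm
(b) e = 0.8673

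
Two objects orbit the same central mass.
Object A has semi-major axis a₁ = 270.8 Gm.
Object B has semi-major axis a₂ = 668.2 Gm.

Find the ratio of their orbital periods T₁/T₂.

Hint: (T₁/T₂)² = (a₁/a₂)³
a₁ = 270.8 Gm = 2.708 × 10^11 m
a₂ = 668.2 Gm = 6.682 × 10^11 m
a₁/a₂ = 0.405268
T₁/T₂ = (a₁/a₂)^(3/2) = (0.405268)^1.5 = 0.257996

Final answer: T₁/T₂ = 0.258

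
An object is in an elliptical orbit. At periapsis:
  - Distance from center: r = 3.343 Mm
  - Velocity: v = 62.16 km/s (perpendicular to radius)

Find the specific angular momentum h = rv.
r = 3.343 Mm = 3.343 × 10^6 m
v = 62.16 km/s = 62160 m/s
h = rv = 3.343 × 10^6 × 62160 = 2.07801 × 10^11 m²/s ≈ 2.078 × 10^11 m²/s

Final answer: h = 2.078 × 10^11 m²/s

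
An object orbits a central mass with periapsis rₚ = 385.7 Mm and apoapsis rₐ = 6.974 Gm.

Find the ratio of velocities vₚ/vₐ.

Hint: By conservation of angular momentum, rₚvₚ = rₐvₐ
rₚ = 385.7 Mm = 3.857 × 10^8 m
rₐ = 6.974 Gm = 6.974 × 10^9 m
rₚvₚ = rₐvₐ  ⇒  vₚ/vₐ = rₐ/rₚ
vₚ/vₐ = (6.974 × 10^9) / (3.857 × 10^8) = 18.0814

Final answer: vₚ/vₐ = 18.08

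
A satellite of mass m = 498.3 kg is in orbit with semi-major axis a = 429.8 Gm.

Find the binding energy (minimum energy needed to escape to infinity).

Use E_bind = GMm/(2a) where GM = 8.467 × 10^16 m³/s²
a = 429.8 Gm = 4.298 × 10^11 m
GM = 8.467 × 10^16 m³/s²
m = 498.3 kg
GMm = 8.467 × 10^16 × 498.3 = 4.21911 × 10^19 m³·kg/s²
2a = 8.596 × 10^11 m
E_bind = GMm/(2a) = 4.90822 × 10^7 J ≈ 49.08 MJ

Final answer: 49.08 MJ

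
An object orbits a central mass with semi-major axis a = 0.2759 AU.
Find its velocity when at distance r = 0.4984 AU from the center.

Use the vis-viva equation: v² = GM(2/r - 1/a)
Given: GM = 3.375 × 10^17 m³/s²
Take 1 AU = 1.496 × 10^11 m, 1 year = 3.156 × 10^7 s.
a = 0.2759 AU = 4.12746 × 10^10 m
r = 0.4984 AU = 7.45606 × 10^10 m
GM = 3.375 × 10^17 m³/s²
2/r − 1/a = 2.68238 × 10^-11 − 2.4228 × 10^-11 = 2.59585 × 10^-12 m⁻¹
v² = GM (2/r − 1/a) = 876100 m²/s²
v = 936.002 m/s ≈ 0.1975 AU/year

Final answer: 0.1975 AU/year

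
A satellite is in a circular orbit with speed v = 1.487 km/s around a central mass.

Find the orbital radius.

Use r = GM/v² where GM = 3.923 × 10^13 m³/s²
v = 1.487 km/s = 1487 m/s
GM = 3.923 × 10^13 m³/s²
v² = 2.21117 × 10^6 m²/s²
r = GM/v² = (3.923 × 10^13) / (2.21117 × 10^6) = 1.77417 × 10^7 m ≈ 1.774 × 10^7 m

Final answer: 1.774 × 10^7 m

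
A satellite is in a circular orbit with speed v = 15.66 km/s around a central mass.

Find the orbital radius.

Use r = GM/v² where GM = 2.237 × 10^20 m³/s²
v = 15.66 km/s = 15660 m/s
GM = 2.237 × 10^20 m³/s²
v² = 2.45236 × 10^8 m²/s²
r = GM/v² = (2.237 × 10^20) / (2.45236 × 10^8) = 9.12184 × 10^11 m ≈ 912.2 Gm

Final answer: 912.2 Gm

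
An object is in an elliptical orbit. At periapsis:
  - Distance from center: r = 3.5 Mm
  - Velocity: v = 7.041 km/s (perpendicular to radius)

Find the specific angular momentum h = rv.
r = 3.5 Mm = 3.5 × 10^6 m
v = 7.041 km/s = 7041 m/s
h = rv = 3.5 × 10^6 × 7041 = 2.46435 × 10^10 m²/s ≈ 2.464 × 10^10 m²/s

Final answer: h = 2.464 × 10^10 m²/s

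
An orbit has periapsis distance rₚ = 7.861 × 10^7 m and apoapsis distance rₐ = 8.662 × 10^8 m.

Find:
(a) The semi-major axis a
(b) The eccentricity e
rₚ = 7.861 × 10^7 m
rₐ = 8.662 × 10^8 m
(a) a = (rₚ + rₐ)/2 = 4.72405 × 10^8 m ≈ 4.724 × 10^8 m
(b) e = (rₐ − rₚ)/(rₐ + rₚ) = (7.8759 × 10^8) / (9.4481 × 10^8) = 0.833596

Final answer:
(a) a = 4.724 × 10^8 m
(b) e = 0.8336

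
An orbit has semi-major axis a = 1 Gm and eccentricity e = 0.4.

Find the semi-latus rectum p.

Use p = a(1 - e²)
a = 1 Gm = 1 × 10^9 m
e = 0.4,  e² = 0.16,  1 − e² = 0.84
p = a(1 − e²) = 1 × 10^9 m × 0.84 = 8.4 × 10^8 m ≈ 840 Mm

Final answer: p = 840 Mm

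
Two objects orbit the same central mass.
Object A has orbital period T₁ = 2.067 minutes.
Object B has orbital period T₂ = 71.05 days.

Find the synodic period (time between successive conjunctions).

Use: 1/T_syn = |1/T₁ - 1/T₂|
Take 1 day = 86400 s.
T₁ = 2.067 minutes = 124.02 s
T₂ = 71.05 days = 6.13872 × 10^6 s
1/T₁ = 0.00806322 s⁻¹
1/T₂ = 1.629 × 10^-7 s⁻¹
|1/T₁ − 1/T₂| = 0.00806305 s⁻¹
T_syn = 1 / |1/T₁ − 1/T₂| = 124.023 s ≈ 2.067 minutes

Final answer: T_syn = 2.067 minutes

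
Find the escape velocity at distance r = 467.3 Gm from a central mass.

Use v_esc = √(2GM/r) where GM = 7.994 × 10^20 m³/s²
r = 467.3 Gm = 4.673 × 10^11 m
GM = 7.994 × 10^20 m³/s²
2GM/r = 2 × (7.994 × 10^20) / (4.673 × 10^11) = 3.42136 × 10^9 m²/s²
v_esc = √(2GM/r) = 58492.4 m/s ≈ 58.49 km/s

Final answer: 58.49 km/s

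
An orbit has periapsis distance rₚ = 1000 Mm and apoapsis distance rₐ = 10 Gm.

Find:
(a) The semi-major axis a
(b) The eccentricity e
rₚ = 1000 Mm = 1 × 10^9 m
rₐ = 10 Gm = 1 × 10^10 m
(a) a = (rₚ + rₐ)/2 = 5.5 × 10^9 m ≈ 5.5 Gm
(b) e = (rₐ − rₚ)/(rₐ + rₚ) = (9 × 10^9) / (1.1 × 10^10) = 0.818182

Final answer:
(a) a = 5.5 Gm
(b) e = 0.8182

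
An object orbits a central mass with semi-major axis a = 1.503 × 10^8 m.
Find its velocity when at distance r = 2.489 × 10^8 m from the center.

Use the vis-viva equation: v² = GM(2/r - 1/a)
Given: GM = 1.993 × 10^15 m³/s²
a = 1.503 × 10^8 m
r = 2.489 × 10^8 m
GM = 1.993 × 10^15 m³/s²
2/r − 1/a = 8.03536 × 10^-9 − 6.65336 × 10^-9 = 1.382 × 10^-9 m⁻¹
v² = GM (2/r − 1/a) = 2.75432 × 10^6 m²/s²
v = 1659.61 m/s ≈ 1.66 km/s

Final answer: 1.66 km/s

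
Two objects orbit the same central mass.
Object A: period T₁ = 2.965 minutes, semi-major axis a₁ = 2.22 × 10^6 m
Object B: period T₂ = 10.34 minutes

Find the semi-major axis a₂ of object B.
T₁ = 2.965 minutes = 177.9 s
T₂ = 10.34 minutes = 620.4 s
a₁ = 2.22 × 10^6 m
Kepler's third law: (T₂/T₁)² = (a₂/a₁)³  ⇒  a₂ = a₁ (T₂/T₁)^(2/3)
T₂/T₁ = 3.48735
(T₂/T₁)^(2/3) = 2.29966
a₂ = 2.22 × 10^6 m × 2.29966 = 5.10525 × 10^6 m ≈ 5.105 × 10^6 m

Final answer: a₂ = 5.105 × 10^6 m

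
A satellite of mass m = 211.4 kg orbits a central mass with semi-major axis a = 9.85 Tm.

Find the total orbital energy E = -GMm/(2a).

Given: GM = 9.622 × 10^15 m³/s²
a = 9.85 Tm = 9.85 × 10^12 m
GM = 9.622 × 10^15 m³/s²
2a = 1.97 × 10^13 m
GMm = 9.622 × 10^15 × 211.4 = 2.03409 × 10^18 m³·kg/s²
E = −GMm/(2a) = -103253 J ≈ -103.3 kJ

Final answer: -103.3 kJ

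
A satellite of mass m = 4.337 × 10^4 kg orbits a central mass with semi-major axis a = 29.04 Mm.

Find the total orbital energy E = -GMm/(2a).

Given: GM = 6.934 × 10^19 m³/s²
a = 29.04 Mm = 2.904 × 10^7 m
GM = 6.934 × 10^19 m³/s²
2a = 5.808 × 10^7 m
GMm = 6.934 × 10^19 × 43370 = 3.00728 × 10^24 m³·kg/s²
E = −GMm/(2a) = -5.17782 × 10^16 J ≈ -51.78 PJ

Final answer: -51.78 PJ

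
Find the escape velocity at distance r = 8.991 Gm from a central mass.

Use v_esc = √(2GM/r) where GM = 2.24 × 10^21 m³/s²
r = 8.991 Gm = 8.991 × 10^9 m
GM = 2.24 × 10^21 m³/s²
2GM/r = 2 × (2.24 × 10^21) / (8.991 × 10^9) = 4.98276 × 10^11 m²/s²
v_esc = √(2GM/r) = 705887 m/s ≈ 705.9 km/s

Final answer: 705.9 km/s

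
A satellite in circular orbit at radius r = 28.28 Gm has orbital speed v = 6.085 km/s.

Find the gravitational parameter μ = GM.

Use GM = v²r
r = 28.28 Gm = 2.828 × 10^10 m
v = 6.085 km/s = 6085 m/s
v² = 3.70272 × 10^7 m²/s²
GM = v²r = 3.70272 × 10^7 × 2.828 × 10^10 = 1.04713 × 10^18 m³/s²
GM ≈ 1.047 × 10^18 m³/s²

Final answer: GM = 1.047 × 10^18 m³/s²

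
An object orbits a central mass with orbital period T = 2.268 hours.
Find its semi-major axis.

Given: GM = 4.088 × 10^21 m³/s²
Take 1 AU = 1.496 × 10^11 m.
T = 2.268 hours = 8164.8 s
GM = 4.088 × 10^21 m³/s²
Kepler's third law: a³ = GM T² / (4π²)
T² = 6.6664 × 10^7 s²
a³ = (4.088 × 10^21) × (6.6664 × 10^7) / (4π²) = 6.90307 × 10^27 m³
a = (a³)^(1/3) = 1.90406 × 10^9 m ≈ 0.01273 AU

Final answer: 0.01273 AU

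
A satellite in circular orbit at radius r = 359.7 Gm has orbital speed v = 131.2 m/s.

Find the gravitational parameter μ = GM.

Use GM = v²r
r = 359.7 Gm = 3.597 × 10^11 m
v = 131.2 m/s
v² = 17213.4 m²/s²
GM = v²r = 17213.4 × 3.597 × 10^11 = 6.19167 × 10^15 m³/s²
GM ≈ 6.192 × 10^15 m³/s²

Final answer: GM = 6.192 × 10^15 m³/s²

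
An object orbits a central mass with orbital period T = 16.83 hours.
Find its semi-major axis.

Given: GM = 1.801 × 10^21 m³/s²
T = 16.83 hours = 60588 s
GM = 1.801 × 10^21 m³/s²
Kepler's third law: a³ = GM T² / (4π²)
T² = 3.67091 × 10^9 s²
a³ = (1.801 × 10^21) × (3.67091 × 10^9) / (4π²) = 1.67466 × 10^29 m³
a = (a³)^(1/3) = 5.512 × 10^9 m ≈ 5.512 × 10^9 m

Final answer: 5.512 × 10^9 m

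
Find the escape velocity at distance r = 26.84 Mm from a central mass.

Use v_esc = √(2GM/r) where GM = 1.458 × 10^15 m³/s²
r = 26.84 Mm = 2.684 × 10^7 m
GM = 1.458 × 10^15 m³/s²
2GM/r = 2 × (1.458 × 10^15) / (2.684 × 10^7) = 1.08644 × 10^8 m²/s²
v_esc = √(2GM/r) = 10423.2 m/s ≈ 10.42 km/s

Final answer: 10.42 km/s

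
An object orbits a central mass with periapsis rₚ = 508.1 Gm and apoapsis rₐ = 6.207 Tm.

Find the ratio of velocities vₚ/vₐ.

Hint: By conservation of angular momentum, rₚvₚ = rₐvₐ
rₚ = 508.1 Gm = 5.081 × 10^11 m
rₐ = 6.207 Tm = 6.207 × 10^12 m
rₚvₚ = rₐvₐ  ⇒  vₚ/vₐ = rₐ/rₚ
vₚ/vₐ = (6.207 × 10^12) / (5.081 × 10^11) = 12.2161

Final answer: vₚ/vₐ = 12.22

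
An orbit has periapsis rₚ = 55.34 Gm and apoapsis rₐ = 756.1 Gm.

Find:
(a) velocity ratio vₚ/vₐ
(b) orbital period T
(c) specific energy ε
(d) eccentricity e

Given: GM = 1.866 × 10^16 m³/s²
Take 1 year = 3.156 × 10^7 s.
rₚ = 55.34 Gm = 5.534 × 10^10 m
rₐ = 756.1 Gm = 7.561 × 10^11 m
GM = 1.866 × 10^16 m³/s²
a = (rₚ + rₐ)/2 = 4.0572 × 10^11 m
e = (rₐ − rₚ)/(rₐ + rₚ) = (7.0076 × 10^11) / (8.1144 × 10^11) = 0.863601
(a) vₚ/vₐ = rₐ/rₚ (angular momentum) = (7.561 × 10^11) / (5.534 × 10^10) = 13.6628 ≈ 13.66
(b) a³ = 6.6785 × 10^34 m³;  T = 2π √(a³/GM) = 2π × 1.89184 × 10^9 s = 1.18868 × 10^10 s ≈ 376.6 years
(c) 2a = 8.1144 × 10^11 m;  ε = −GM/(2a) = -22996.2 J/kg ≈ -23 kJ/kg
(d) e = 0.863601 ≈ 0.8636

Final answer:
(a) velocity ratio vₚ/vₐ = 13.66
(b) orbital period T = 376.6 years
(c) specific energy ε = -23 kJ/kg
(d) eccentricity e = 0.8636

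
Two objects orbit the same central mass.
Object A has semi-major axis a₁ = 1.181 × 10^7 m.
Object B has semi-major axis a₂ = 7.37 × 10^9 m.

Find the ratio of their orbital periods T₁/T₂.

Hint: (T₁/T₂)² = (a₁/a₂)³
a₁ = 1.181 × 10^7 m
a₂ = 7.37 × 10^9 m
a₁/a₂ = 0.00160244
T₁/T₂ = (a₁/a₂)^(3/2) = (0.00160244)^1.5 = 6.41466 × 10^-5

Final answer: T₁/T₂ = 6.415 × 10^-5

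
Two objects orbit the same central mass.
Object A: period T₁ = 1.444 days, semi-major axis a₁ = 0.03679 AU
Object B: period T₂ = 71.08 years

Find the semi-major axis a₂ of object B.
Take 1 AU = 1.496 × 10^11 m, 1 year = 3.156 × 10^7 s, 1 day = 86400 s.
T₁ = 1.444 days = 124762 s
T₂ = 71.08 years = 2.24328 × 10^9 s
a₁ = 0.03679 AU = 5.50378 × 10^9 m
Kepler's third law: (T₂/T₁)² = (a₂/a₁)³  ⇒  a₂ = a₁ (T₂/T₁)^(2/3)
T₂/T₁ = 17980.6
(T₂/T₁)^(2/3) = 686.334
a₂ = 5.50378 × 10^9 m × 686.334 = 3.77744 × 10^12 m ≈ 25.25 AU

Final answer: a₂ = 25.25 AU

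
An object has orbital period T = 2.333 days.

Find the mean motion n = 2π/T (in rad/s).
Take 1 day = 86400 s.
T = 2.333 days = 201571 s
n = 2π / 201571 s = 3.1171 × 10^-5 rad/s ≈ 3.117 × 10^-5 rad/s

Final answer: n = 3.117 × 10^-5 rad/s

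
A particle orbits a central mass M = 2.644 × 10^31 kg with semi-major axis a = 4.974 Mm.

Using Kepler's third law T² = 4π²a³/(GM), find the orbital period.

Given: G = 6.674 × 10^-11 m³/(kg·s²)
M = 2.644 × 10^31 kg
GM = G × M = 6.674 × 10^-11 × 2.644 × 10^31 = 1.76461 × 10^21 m³/s²
a = 4.974 Mm = 4.974 × 10^6 m
a³ = 1.2306 × 10^20 m³
T = 2π √(a³/GM) = 2π √((1.2306 × 10^20) / (1.76461 × 10^21)) = 2π × 0.26408 s
T = 1.65926 s ≈ 1.659 seconds

Final answer: 1.659 seconds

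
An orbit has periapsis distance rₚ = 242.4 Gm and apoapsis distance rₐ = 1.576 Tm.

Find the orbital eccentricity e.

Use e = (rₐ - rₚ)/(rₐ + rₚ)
rₚ = 242.4 Gm = 2.424 × 10^11 m
rₐ = 1.576 Tm = 1.576 × 10^12 m
rₐ − rₚ = 1.3336 × 10^12 m
rₐ + rₚ = 1.8184 × 10^12 m
e = (rₐ − rₚ)/(rₐ + rₚ) = 0.733392

Final answer: e = 0.7334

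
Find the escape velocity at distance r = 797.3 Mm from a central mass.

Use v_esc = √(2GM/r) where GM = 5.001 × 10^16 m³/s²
r = 797.3 Mm = 7.973 × 10^8 m
GM = 5.001 × 10^16 m³/s²
2GM/r = 2 × (5.001 × 10^16) / (7.973 × 10^8) = 1.25448 × 10^8 m²/s²
v_esc = √(2GM/r) = 11200.4 m/s ≈ 11.2 km/s

Final answer: 11.2 km/s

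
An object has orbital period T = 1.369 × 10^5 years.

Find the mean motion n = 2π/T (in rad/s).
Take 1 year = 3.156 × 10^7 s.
T = 1.369 × 10^5 years = 4.32056 × 10^12 s
n = 2π / (4.32056 × 10^12 s) = 1.45425 × 10^-12 rad/s ≈ 1.454 × 10^-12 rad/s

Final answer: n = 1.454 × 10^-12 rad/s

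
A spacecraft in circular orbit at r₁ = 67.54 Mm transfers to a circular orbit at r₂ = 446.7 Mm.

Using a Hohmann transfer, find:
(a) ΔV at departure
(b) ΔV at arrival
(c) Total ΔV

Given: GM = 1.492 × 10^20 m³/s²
r₁ = 67.54 Mm = 6.754 × 10^7 m
r₂ = 446.7 Mm = 4.467 × 10^8 m
GM = 1.492 × 10^20 m³/s²
Transfer ellipse: a_t = (r₁ + r₂)/2 = 2.5712 × 10^8 m
Circular speed at r₁: v₁ = √(GM/r₁) = 1.48629 × 10^6 m/s
Transfer speed at r₁ (periapsis): v₁ₜ = √(GM(2/r₁ − 1/a_t)) = 1.95904 × 10^6 m/s
(a) ΔV₁ = v₁ₜ − v₁ = 472752 m/s ≈ 472.8 km/s
Circular speed at r₂: v₂ = √(GM/r₂) = 577932 m/s
Transfer speed at r₂ (apoapsis): v₂ₜ = √(GM(2/r₂ − 1/a_t)) = 296203 m/s
(b) ΔV₂ = v₂ − v₂ₜ = 281729 m/s ≈ 281.7 km/s
(c) ΔV_total = ΔV₁ + ΔV₂ = 754481 m/s ≈ 754.5 km/s

Final answer:
(a) ΔV₁ = 472.8 km/s
(b) ΔV₂ = 281.7 km/s
(c) ΔV_total = 754.5 km/s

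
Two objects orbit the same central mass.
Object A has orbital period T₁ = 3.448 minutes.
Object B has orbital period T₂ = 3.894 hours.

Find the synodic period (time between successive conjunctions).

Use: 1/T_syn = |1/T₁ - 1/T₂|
T₁ = 3.448 minutes = 206.88 s
T₂ = 3.894 hours = 14018.4 s
1/T₁ = 0.00483372 s⁻¹
1/T₂ = 7.13348 × 10^-5 s⁻¹
|1/T₁ − 1/T₂| = 0.00476239 s⁻¹
T_syn = 1 / |1/T₁ − 1/T₂| = 209.979 s ≈ 3.5 minutes

Final answer: T_syn = 3.5 minutes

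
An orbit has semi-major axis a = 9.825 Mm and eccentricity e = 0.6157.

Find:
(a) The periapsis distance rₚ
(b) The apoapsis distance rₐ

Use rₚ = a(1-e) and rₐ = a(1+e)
a = 9.825 Mm = 9.825 × 10^6 m
e = 0.6157:  1 − e = 0.3843,  1 + e = 1.6157
(a) rₚ = a(1 − e) = 9.825 × 10^6 m × 0.3843 = 3.77575 × 10^6 m ≈ 3.776 Mm
(b) rₐ = a(1 + e) = 9.825 × 10^6 m × 1.6157 = 1.58743 × 10^7 m ≈ 15.87 Mm

Final answer:
(a) rₚ = 3.776 Mm
(b) rₐ = 15.87 Mm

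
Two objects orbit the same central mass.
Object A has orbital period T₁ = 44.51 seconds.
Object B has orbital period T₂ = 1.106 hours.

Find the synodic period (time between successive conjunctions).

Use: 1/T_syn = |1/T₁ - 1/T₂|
T₁ = 44.51 seconds
T₂ = 1.106 hours = 3981.6 s
1/T₁ = 0.0224669 s⁻¹
1/T₂ = 0.000251155 s⁻¹
|1/T₁ − 1/T₂| = 0.0222157 s⁻¹
T_syn = 1 / |1/T₁ − 1/T₂| = 45.0132 s ≈ 45.01 seconds

Final answer: T_syn = 45.01 seconds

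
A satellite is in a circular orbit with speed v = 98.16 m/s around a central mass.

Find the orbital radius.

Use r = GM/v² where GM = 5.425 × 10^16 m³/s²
v = 98.16 m/s
GM = 5.425 × 10^16 m³/s²
v² = 9635.39 m²/s²
r = GM/v² = (5.425 × 10^16) / 9635.39 = 5.63029 × 10^12 m ≈ 5.63 Tm

Final answer: 5.63 Tm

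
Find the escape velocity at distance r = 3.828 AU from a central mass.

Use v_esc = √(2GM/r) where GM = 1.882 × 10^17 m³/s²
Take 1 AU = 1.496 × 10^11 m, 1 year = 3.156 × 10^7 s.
r = 3.828 AU = 5.72669 × 10^11 m
GM = 1.882 × 10^17 m³/s²
2GM/r = 2 × (1.882 × 10^17) / (5.72669 × 10^11) = 657273 m²/s²
v_esc = √(2GM/r) = 810.724 m/s ≈ 0.171 AU/year

Final answer: 0.171 AU/year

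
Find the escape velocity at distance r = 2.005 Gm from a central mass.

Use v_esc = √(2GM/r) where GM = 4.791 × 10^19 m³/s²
r = 2.005 Gm = 2.005 × 10^9 m
GM = 4.791 × 10^19 m³/s²
2GM/r = 2 × (4.791 × 10^19) / (2.005 × 10^9) = 4.77905 × 10^10 m²/s²
v_esc = √(2GM/r) = 218610 m/s ≈ 218.6 km/s

Final answer: 218.6 km/s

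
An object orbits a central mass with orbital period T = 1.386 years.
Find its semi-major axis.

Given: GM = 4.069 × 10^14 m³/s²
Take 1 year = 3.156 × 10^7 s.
T = 1.386 years = 4.37422 × 10^7 s
GM = 4.069 × 10^14 m³/s²
Kepler's third law: a³ = GM T² / (4π²)
T² = 1.91338 × 10^15 s²
a³ = (4.069 × 10^14) × (1.91338 × 10^15) / (4π²) = 1.9721 × 10^28 m³
a = (a³)^(1/3) = 2.70174 × 10^9 m ≈ 2.702 × 10^9 m

Final answer: 2.702 × 10^9 m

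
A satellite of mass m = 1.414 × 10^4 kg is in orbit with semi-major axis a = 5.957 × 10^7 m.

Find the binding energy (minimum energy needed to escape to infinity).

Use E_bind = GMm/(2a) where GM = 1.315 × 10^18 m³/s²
a = 5.957 × 10^7 m
GM = 1.315 × 10^18 m³/s²
m = 1.414 × 10^4 kg
GMm = 1.315 × 10^18 × 14140 = 1.85941 × 10^22 m³·kg/s²
2a = 1.1914 × 10^8 m
E_bind = GMm/(2a) = 1.56069 × 10^14 J ≈ 156.1 TJ

Final answer: 156.1 TJ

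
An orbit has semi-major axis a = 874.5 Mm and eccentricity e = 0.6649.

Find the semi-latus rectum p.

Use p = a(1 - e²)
a = 874.5 Mm = 8.745 × 10^8 m
e = 0.6649,  e² = 0.442092,  1 − e² = 0.557908
p = a(1 − e²) = 8.745 × 10^8 m × 0.557908 = 4.87891 × 10^8 m ≈ 487.9 Mm

Final answer: p = 487.9 Mm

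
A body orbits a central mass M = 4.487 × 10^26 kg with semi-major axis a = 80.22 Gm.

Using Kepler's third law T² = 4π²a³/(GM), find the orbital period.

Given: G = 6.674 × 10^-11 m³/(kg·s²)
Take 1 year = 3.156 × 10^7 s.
M = 4.487 × 10^26 kg
GM = G × M = 6.674 × 10^-11 × 4.487 × 10^26 = 2.99462 × 10^16 m³/s²
a = 80.22 Gm = 8.022 × 10^10 m
a³ = 5.16236 × 10^32 m³
T = 2π √(a³/GM) = 2π √((5.16236 × 10^32) / (2.99462 × 10^16)) = 2π × 1.31296 × 10^8 s
T = 8.2496 × 10^8 s ≈ 26.14 years

Final answer: 26.14 years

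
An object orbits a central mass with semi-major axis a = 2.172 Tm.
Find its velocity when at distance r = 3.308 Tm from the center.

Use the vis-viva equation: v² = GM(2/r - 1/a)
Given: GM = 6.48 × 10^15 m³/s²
a = 2.172 Tm = 2.172 × 10^12 m
r = 3.308 Tm = 3.308 × 10^12 m
GM = 6.48 × 10^15 m³/s²
2/r − 1/a = 6.04595 × 10^-13 − 4.60405 × 10^-13 = 1.4419 × 10^-13 m⁻¹
v² = GM (2/r − 1/a) = 934.35 m²/s²
v = 30.5671 m/s ≈ 30.57 m/s

Final answer: 30.57 m/s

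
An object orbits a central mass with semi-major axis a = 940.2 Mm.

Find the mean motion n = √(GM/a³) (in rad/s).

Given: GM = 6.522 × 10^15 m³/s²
a = 940.2 Mm = 9.402 × 10^8 m
GM = 6.522 × 10^15 m³/s²
a³ = 8.31114 × 10^26 m³
GM/a³ = (6.522 × 10^15) / (8.31114 × 10^26) = 7.8473 × 10^-12 s⁻²
n = √(GM/a³) = 2.8013 × 10^-6 rad/s ≈ 2.801 × 10^-6 rad/s

Final answer: n = 2.801 × 10^-6 rad/s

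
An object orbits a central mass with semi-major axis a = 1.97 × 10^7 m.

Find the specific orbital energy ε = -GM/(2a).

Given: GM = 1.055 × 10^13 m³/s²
a = 1.97 × 10^7 m
GM = 1.055 × 10^13 m³/s²
2a = 3.94 × 10^7 m
ε = −GM/(2a) = -267766 J/kg ≈ -267.8 kJ/kg

Final answer: -267.8 kJ/kg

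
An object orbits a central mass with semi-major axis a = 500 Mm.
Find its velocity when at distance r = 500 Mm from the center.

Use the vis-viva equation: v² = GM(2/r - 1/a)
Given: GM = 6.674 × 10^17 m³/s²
a = 500 Mm = 5 × 10^8 m
r = 500 Mm = 5 × 10^8 m
GM = 6.674 × 10^17 m³/s²
2/r − 1/a = 4 × 10^-9 − 2 × 10^-9 = 2 × 10^-9 m⁻¹
v² = GM (2/r − 1/a) = 1.3348 × 10^9 m²/s²
v = 36534.9 m/s ≈ 36.53 km/s

Final answer: 36.53 km/s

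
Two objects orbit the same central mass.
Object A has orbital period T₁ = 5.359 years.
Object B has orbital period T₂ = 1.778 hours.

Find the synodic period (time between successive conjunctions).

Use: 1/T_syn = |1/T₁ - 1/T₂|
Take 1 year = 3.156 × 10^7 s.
T₁ = 5.359 years = 1.6913 × 10^8 s
T₂ = 1.778 hours = 6400.8 s
1/T₁ = 5.91261 × 10^-9 s⁻¹
1/T₂ = 0.00015623 s⁻¹
|1/T₁ − 1/T₂| = 0.000156225 s⁻¹
T_syn = 1 / |1/T₁ − 1/T₂| = 6401.04 s ≈ 1.778 hours

Final answer: T_syn = 1.778 hours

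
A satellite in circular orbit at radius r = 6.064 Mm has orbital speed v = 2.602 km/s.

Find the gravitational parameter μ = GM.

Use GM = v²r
r = 6.064 Mm = 6.064 × 10^6 m
v = 2.602 km/s = 2602 m/s
v² = 6.7704 × 10^6 m²/s²
GM = v²r = 6.7704 × 10^6 × 6.064 × 10^6 = 4.10557 × 10^13 m³/s²
GM ≈ 4.106 × 10^13 m³/s²

Final answer: GM = 4.106 × 10^13 m³/s²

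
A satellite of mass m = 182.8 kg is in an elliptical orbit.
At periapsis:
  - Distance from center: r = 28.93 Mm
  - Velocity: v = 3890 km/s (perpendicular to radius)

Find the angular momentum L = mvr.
r = 28.93 Mm = 2.893 × 10^7 m
v = 3890 km/s = 3.89 × 10^6 m/s
vr = 3.89 × 10^6 × 2.893 × 10^7 = 1.12538 × 10^14 m²/s
L = m × vr = 182.8 × 1.12538 × 10^14 = 2.05719 × 10^16 kg·m²/s ≈ 2.057 × 10^16 kg·m²/s

Final answer: L = 2.057 × 10^16 kg·m²/s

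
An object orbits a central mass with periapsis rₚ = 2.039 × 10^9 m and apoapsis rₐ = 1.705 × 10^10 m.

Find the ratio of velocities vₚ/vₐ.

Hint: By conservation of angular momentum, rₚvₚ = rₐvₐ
rₚ = 2.039 × 10^9 m
rₐ = 1.705 × 10^10 m
rₚvₚ = rₐvₐ  ⇒  vₚ/vₐ = rₐ/rₚ
vₚ/vₐ = (1.705 × 10^10) / (2.039 × 10^9) = 8.36194

Final answer: vₚ/vₐ = 8.362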